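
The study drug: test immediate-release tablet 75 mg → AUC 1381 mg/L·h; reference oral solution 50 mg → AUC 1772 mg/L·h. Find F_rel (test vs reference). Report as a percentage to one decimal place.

F_rel = (AUC_test/D_test) / (AUC_ref/D_ref)
      = (1381/75) / (1772/50)
      = 18.4133 / 35.44 = 0.5196 = 51.96%

F_rel = 52.0%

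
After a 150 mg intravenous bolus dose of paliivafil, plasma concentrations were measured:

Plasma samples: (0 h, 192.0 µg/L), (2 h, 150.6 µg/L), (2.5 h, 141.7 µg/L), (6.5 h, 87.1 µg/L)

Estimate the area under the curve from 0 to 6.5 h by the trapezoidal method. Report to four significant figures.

AUC = 873.3 µg/L·h

Trapezoidal AUC_0→6.5:
  [0→2]: (192.0+150.6)/2 × 2 = 342.6
  [2→2.5]: (150.6+141.7)/2 × 0.5 = 73.075
  [2.5→6.5]: (141.7+87.1)/2 × 4 = 457.6
  Sum = 873.275 µg/L·h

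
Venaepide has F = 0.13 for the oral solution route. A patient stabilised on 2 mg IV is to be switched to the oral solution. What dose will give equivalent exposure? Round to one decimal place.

For equal systemic exposure: F × D_ev = D_iv
D_ev = D_iv / F = 2 / 0.13 = 15.3846 mg

D_oral = 15.4 mg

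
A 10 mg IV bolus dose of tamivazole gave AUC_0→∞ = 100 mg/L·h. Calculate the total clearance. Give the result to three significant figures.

CL = 0.100 L/h

CL = Dose_iv / AUC_0→∞
   = 10 / 100 = 0.1 L/h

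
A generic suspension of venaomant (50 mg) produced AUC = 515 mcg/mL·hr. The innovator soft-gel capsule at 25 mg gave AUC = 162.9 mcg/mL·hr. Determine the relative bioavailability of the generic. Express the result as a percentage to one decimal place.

F_rel = (AUC_test/D_test) / (AUC_ref/D_ref)
      = (515/50) / (162.9/25)
      = 10.3 / 6.516 = 1.5807 = 158.07%

F_rel = 158.1%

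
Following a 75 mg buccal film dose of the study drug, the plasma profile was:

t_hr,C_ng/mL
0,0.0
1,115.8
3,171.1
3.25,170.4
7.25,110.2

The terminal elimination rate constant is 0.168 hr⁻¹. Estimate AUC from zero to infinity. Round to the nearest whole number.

Trapezoidal AUC_0→7.25:
  [0→1]: (0.0+115.8)/2 × 1 = 57.9
  [1→3]: (115.8+171.1)/2 × 2 = 286.9
  [3→3.25]: (171.1+170.4)/2 × 0.25 = 42.6875
  [3.25→7.25]: (170.4+110.2)/2 × 4 = 561.2
  Sum = 948.6875 ng/mL·hr
Extrapolated tail: C_last / k_e = 110.2 / 0.168 = 655.952
AUC_0→∞ = 948.6875 + 655.952 = 1604.6395 ng/mL·hr

AUC = 1605 ng/mL·hr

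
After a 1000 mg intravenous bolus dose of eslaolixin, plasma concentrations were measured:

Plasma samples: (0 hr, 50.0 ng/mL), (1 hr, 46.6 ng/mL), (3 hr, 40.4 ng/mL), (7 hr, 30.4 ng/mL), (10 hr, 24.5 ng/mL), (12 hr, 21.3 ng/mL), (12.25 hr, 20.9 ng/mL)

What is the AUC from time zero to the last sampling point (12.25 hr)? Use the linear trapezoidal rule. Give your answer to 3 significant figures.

AUC = 410 ng/mL·hr

Trapezoidal AUC_0→12.25:
  [0→1]: (50.0+46.6)/2 × 1 = 48.3
  [1→3]: (46.6+40.4)/2 × 2 = 87.0
  [3→7]: (40.4+30.4)/2 × 4 = 141.6
  [7→10]: (30.4+24.5)/2 × 3 = 82.35
  [10→12]: (24.5+21.3)/2 × 2 = 45.8
  [12→12.25]: (21.3+20.9)/2 × 0.25 = 5.275
  Sum = 410.325 ng/mL·hr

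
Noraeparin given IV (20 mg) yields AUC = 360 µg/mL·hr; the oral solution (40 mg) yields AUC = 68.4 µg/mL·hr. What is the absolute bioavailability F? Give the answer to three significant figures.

F = 0.0950

F = (AUC_ev / D_ev) / (AUC_iv / D_iv)
  = (68.4/40) / (360/20)
  = 1.71 / 18 = 0.0950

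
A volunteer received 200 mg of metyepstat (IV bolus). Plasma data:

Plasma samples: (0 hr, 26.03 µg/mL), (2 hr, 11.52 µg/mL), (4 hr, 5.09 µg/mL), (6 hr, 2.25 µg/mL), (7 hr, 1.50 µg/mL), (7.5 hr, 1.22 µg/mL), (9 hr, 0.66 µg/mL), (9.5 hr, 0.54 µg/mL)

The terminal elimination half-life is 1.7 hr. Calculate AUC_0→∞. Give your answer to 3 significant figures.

Trapezoidal AUC_0→9.5:
  [0→2]: (26.03+11.52)/2 × 2 = 37.55
  [2→4]: (11.52+5.09)/2 × 2 = 16.61
  [4→6]: (5.09+2.25)/2 × 2 = 7.34
  [6→7]: (2.25+1.50)/2 × 1 = 1.875
  [7→7.5]: (1.50+1.22)/2 × 0.5 = 0.68
  [7.5→9]: (1.22+0.66)/2 × 1.5 = 1.41
  [9→9.5]: (0.66+0.54)/2 × 0.5 = 0.3
  Sum = 65.765 µg/mL·hr
k_e = ln2 / t½ = 0.693147 / 1.7 = 0.4077 hr^-1
Extrapolated tail: C_last / k_e = 0.54 / 0.4077 = 1.325
AUC_0→∞ = 65.765 + 1.325 = 67.09 µg/mL·hr

AUC = 67.1 µg/mL·hr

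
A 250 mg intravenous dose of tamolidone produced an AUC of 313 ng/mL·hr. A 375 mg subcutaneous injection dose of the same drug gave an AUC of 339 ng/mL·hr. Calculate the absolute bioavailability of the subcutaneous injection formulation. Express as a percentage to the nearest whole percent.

F = (AUC_ev / D_ev) / (AUC_iv / D_iv)
  = (339/375) / (313/250)
  = 0.904 / 1.252 = 0.7220
  = 72.20%

F = 72%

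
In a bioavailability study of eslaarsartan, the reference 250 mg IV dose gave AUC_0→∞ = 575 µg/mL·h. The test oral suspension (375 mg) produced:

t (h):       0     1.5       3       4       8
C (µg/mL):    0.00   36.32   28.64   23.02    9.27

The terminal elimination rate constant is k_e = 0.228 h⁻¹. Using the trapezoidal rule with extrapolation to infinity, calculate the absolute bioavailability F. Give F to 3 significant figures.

F = 0.240

Trapezoidal AUC_0→8 (oral suspension):
  [0→1.5]: (0.00+36.32)/2 × 1.5 = 27.24
  [1.5→3]: (36.32+28.64)/2 × 1.5 = 48.72
  [3→4]: (28.64+23.02)/2 × 1 = 25.83
  [4→8]: (23.02+9.27)/2 × 4 = 64.58
  Sum = 166.37 µg/mL·h
Tail: C_last/k_e = 9.27/0.228 = 40.658
AUC_0→∞ (oral suspension) = 166.37 + 40.658 = 207.028 µg/mL·h
F = (AUC_ev/D_ev)/(AUC_iv/D_iv) = (207.028/375)/(575/250) = 0.552075/2.3 = 0.2400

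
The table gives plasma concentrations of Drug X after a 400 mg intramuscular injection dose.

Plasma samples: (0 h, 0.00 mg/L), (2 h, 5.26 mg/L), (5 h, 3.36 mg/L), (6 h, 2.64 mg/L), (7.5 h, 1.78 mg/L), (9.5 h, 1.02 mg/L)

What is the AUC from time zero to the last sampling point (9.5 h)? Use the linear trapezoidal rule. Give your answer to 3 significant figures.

AUC = 27.3 mg/L·h

Trapezoidal AUC_0→9.5:
  [0→2]: (0.00+5.26)/2 × 2 = 5.26
  [2→5]: (5.26+3.36)/2 × 3 = 12.93
  [5→6]: (3.36+2.64)/2 × 1 = 3.0
  [6→7.5]: (2.64+1.78)/2 × 1.5 = 3.315
  [7.5→9.5]: (1.78+1.02)/2 × 2 = 2.8
  Sum = 27.305 mg/L·h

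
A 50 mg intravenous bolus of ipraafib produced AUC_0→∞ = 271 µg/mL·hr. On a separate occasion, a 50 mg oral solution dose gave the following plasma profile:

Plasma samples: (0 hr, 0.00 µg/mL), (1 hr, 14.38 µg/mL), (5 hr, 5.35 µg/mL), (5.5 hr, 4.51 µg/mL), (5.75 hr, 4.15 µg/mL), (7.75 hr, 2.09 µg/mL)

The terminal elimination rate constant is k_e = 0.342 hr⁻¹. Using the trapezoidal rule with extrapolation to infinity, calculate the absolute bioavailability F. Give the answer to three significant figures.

F = 0.231

Trapezoidal AUC_0→7.75 (oral solution):
  [0→1]: (0.00+14.38)/2 × 1 = 7.19
  [1→5]: (14.38+5.35)/2 × 4 = 39.46
  [5→5.5]: (5.35+4.51)/2 × 0.5 = 2.465
  [5.5→5.75]: (4.51+4.15)/2 × 0.25 = 1.0825
  [5.75→7.75]: (4.15+2.09)/2 × 2 = 6.24
  Sum = 56.4375 µg/mL·hr
Tail: C_last/k_e = 2.09/0.342 = 6.111
AUC_0→∞ (oral solution) = 56.4375 + 6.111 = 62.5485 µg/mL·hr
F = (AUC_ev/D_ev)/(AUC_iv/D_iv) = (62.5485/50)/(271/50) = 1.25097/5.42 = 0.2308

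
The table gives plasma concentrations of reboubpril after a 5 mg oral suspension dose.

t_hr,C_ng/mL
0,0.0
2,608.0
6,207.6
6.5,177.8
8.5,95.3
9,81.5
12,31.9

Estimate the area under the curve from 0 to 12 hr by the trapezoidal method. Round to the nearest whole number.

Trapezoidal AUC_0→12:
  [0→2]: (0.0+608.0)/2 × 2 = 608.0
  [2→6]: (608.0+207.6)/2 × 4 = 1631.2
  [6→6.5]: (207.6+177.8)/2 × 0.5 = 96.35
  [6.5→8.5]: (177.8+95.3)/2 × 2 = 273.1
  [8.5→9]: (95.3+81.5)/2 × 0.5 = 44.2
  [9→12]: (81.5+31.9)/2 × 3 = 170.1
  Sum = 2822.95 ng/mL·hr

AUC = 2823 ng/mL·hr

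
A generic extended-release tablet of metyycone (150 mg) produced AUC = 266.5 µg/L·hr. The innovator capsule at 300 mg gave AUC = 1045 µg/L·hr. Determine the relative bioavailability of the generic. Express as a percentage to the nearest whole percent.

F_rel = (AUC_test/D_test) / (AUC_ref/D_ref)
      = (266.5/150) / (1045/300)
      = 1.77667 / 3.48333 = 0.5100 = 51.00%

F_rel = 51%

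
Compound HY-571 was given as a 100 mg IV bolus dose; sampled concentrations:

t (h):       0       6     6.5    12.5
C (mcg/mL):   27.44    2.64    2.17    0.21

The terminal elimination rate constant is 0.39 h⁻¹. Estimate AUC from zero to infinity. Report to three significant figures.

AUC = 99.1 mcg/mL·h

Trapezoidal AUC_0→12.5:
  [0→6]: (27.44+2.64)/2 × 6 = 90.24
  [6→6.5]: (2.64+2.17)/2 × 0.5 = 1.2025
  [6.5→12.5]: (2.17+0.21)/2 × 6 = 7.14
  Sum = 98.5825 mcg/mL·h
Extrapolated tail: C_last / k_e = 0.21 / 0.39 = 0.538
AUC_0→∞ = 98.5825 + 0.538 = 99.1205 mcg/mL·h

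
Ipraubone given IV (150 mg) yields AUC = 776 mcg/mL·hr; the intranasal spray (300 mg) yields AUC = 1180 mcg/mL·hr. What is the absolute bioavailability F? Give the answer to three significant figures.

F = (AUC_ev / D_ev) / (AUC_iv / D_iv)
  = (1180/300) / (776/150)
  = 3.93333 / 5.17333 = 0.7603

F = 0.760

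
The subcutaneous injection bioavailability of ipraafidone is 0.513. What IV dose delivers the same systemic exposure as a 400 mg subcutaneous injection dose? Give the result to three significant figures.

Systemic exposure from an extravascular dose = F × D_ev, so the equivalent IV dose is F × D_ev.
D_iv = F × D_ev = 0.513 × 400 = 205.2 mg

D_iv = 205 mg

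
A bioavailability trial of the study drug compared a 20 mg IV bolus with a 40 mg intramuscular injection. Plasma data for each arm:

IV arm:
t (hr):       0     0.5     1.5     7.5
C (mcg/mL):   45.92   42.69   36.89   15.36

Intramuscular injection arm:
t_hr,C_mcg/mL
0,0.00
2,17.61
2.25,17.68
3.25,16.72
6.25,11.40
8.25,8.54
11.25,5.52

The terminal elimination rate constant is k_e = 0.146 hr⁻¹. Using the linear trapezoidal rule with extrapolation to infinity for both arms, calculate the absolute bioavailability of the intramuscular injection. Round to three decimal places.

Trapezoidal AUC_0→7.5 (IV):
  [0→0.5]: (45.92+42.69)/2 × 0.5 = 22.1525
  [0.5→1.5]: (42.69+36.89)/2 × 1 = 39.79
  [1.5→7.5]: (36.89+15.36)/2 × 6 = 156.75
  Sum = 218.6925 mcg/mL·hr
IV tail: 15.36/0.146 = 105.205; AUC_iv,0→∞ = 218.6925 + 105.205 = 323.8975 mcg/mL·hr
Trapezoidal AUC_0→11.25 (intramuscular injection):
  [0→2]: (0.00+17.61)/2 × 2 = 17.61
  [2→2.25]: (17.61+17.68)/2 × 0.25 = 4.41125
  [2.25→3.25]: (17.68+16.72)/2 × 1 = 17.2
  [3.25→6.25]: (16.72+11.40)/2 × 3 = 42.18
  [6.25→8.25]: (11.40+8.54)/2 × 2 = 19.94
  [8.25→11.25]: (8.54+5.52)/2 × 3 = 21.09
  Sum = 122.43125 mcg/mL·hr
intramuscular injection tail: 5.52/0.146 = 37.808; AUC_ev,0→∞ = 122.43125 + 37.808 = 160.23925 mcg/mL·hr
F = (AUC_ev/D_ev)/(AUC_iv/D_iv) = (160.23925/40)/(323.8975/20) = 4.00598/16.194875 = 0.2474

F = 0.247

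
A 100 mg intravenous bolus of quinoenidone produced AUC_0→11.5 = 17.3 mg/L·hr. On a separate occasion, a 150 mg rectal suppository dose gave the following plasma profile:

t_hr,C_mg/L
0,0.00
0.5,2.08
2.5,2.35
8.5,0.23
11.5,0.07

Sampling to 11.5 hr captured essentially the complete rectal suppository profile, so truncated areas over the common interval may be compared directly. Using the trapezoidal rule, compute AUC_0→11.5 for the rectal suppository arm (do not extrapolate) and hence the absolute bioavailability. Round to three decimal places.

F = 0.506

Trapezoidal AUC_0→11.5 (rectal suppository):
  [0→0.5]: (0.00+2.08)/2 × 0.5 = 0.52
  [0.5→2.5]: (2.08+2.35)/2 × 2 = 4.43
  [2.5→8.5]: (2.35+0.23)/2 × 6 = 7.74
  [8.5→11.5]: (0.23+0.07)/2 × 3 = 0.45
  Sum = 13.14 mg/L·hr
F = (AUC_ev/D_ev)/(AUC_iv/D_iv) = (13.14/150)/(17.3/100) = 0.0876/0.173 = 0.5064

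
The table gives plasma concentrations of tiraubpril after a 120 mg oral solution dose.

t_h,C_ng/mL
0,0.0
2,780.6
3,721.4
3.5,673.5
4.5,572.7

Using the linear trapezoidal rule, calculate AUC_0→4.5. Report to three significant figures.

AUC = 2500 ng/mL·h

Trapezoidal AUC_0→4.5:
  [0→2]: (0.0+780.6)/2 × 2 = 780.6
  [2→3]: (780.6+721.4)/2 × 1 = 751.0
  [3→3.5]: (721.4+673.5)/2 × 0.5 = 348.725
  [3.5→4.5]: (673.5+572.7)/2 × 1 = 623.1
  Sum = 2503.425 ng/mL·h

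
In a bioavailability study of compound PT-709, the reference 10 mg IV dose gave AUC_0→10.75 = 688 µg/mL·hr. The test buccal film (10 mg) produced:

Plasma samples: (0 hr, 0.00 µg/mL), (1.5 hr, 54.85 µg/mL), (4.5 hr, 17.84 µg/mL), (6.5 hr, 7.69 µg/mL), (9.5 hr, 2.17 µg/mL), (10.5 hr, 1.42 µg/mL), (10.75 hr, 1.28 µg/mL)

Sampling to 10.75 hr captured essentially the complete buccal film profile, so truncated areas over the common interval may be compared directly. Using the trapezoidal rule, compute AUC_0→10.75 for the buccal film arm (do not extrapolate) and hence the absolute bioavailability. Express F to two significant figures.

Trapezoidal AUC_0→10.75 (buccal film):
  [0→1.5]: (0.00+54.85)/2 × 1.5 = 41.1375
  [1.5→4.5]: (54.85+17.84)/2 × 3 = 109.035
  [4.5→6.5]: (17.84+7.69)/2 × 2 = 25.53
  [6.5→9.5]: (7.69+2.17)/2 × 3 = 14.79
  [9.5→10.5]: (2.17+1.42)/2 × 1 = 1.795
  [10.5→10.75]: (1.42+1.28)/2 × 0.25 = 0.3375
  Sum = 192.625 µg/mL·hr
F = (AUC_ev/D_ev)/(AUC_iv/D_iv) = (192.625/10)/(688/10) = 19.2625/68.8 = 0.2800

F = 0.28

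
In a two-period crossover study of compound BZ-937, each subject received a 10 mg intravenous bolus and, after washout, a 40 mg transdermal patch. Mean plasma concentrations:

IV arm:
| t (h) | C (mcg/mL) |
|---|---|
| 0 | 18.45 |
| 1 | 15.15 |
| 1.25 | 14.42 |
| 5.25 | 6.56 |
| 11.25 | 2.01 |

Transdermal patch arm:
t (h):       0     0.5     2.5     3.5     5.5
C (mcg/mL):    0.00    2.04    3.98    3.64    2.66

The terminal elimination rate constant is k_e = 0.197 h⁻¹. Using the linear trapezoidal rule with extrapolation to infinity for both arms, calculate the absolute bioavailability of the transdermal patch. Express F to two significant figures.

F = 0.077

Trapezoidal AUC_0→11.25 (IV):
  [0→1]: (18.45+15.15)/2 × 1 = 16.8
  [1→1.25]: (15.15+14.42)/2 × 0.25 = 3.69625
  [1.25→5.25]: (14.42+6.56)/2 × 4 = 41.96
  [5.25→11.25]: (6.56+2.01)/2 × 6 = 25.71
  Sum = 88.16625 mcg/mL·h
IV tail: 2.01/0.197 = 10.203; AUC_iv,0→∞ = 88.16625 + 10.203 = 98.36925 mcg/mL·h
Trapezoidal AUC_0→5.5 (transdermal patch):
  [0→0.5]: (0.00+2.04)/2 × 0.5 = 0.51
  [0.5→2.5]: (2.04+3.98)/2 × 2 = 6.02
  [2.5→3.5]: (3.98+3.64)/2 × 1 = 3.81
  [3.5→5.5]: (3.64+2.66)/2 × 2 = 6.3
  Sum = 16.64 mcg/mL·h
transdermal patch tail: 2.66/0.197 = 13.503; AUC_ev,0→∞ = 16.64 + 13.503 = 30.143 mcg/mL·h
F = (AUC_ev/D_ev)/(AUC_iv/D_iv) = (30.143/40)/(98.36925/10) = 0.753575/9.836925 = 0.0766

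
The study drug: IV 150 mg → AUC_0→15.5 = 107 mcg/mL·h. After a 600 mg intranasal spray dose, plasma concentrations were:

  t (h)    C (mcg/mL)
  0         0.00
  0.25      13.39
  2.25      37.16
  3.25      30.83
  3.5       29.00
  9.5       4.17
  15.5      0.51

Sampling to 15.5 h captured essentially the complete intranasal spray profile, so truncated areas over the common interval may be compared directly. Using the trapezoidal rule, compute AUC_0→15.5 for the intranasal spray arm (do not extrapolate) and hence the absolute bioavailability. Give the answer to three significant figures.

F = 0.484

Trapezoidal AUC_0→15.5 (intranasal spray):
  [0→0.25]: (0.00+13.39)/2 × 0.25 = 1.67375
  [0.25→2.25]: (13.39+37.16)/2 × 2 = 50.55
  [2.25→3.25]: (37.16+30.83)/2 × 1 = 33.995
  [3.25→3.5]: (30.83+29.00)/2 × 0.25 = 7.47875
  [3.5→9.5]: (29.00+4.17)/2 × 6 = 99.51
  [9.5→15.5]: (4.17+0.51)/2 × 6 = 14.04
  Sum = 207.2475 mcg/mL·h
F = (AUC_ev/D_ev)/(AUC_iv/D_iv) = (207.2475/600)/(107/150) = 0.3454125/0.713333 = 0.4842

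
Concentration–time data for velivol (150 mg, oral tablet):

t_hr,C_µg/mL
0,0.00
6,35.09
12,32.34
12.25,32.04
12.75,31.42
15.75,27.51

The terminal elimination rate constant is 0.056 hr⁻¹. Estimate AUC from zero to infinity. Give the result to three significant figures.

Trapezoidal AUC_0→15.75:
  [0→6]: (0.00+35.09)/2 × 6 = 105.27
  [6→12]: (35.09+32.34)/2 × 6 = 202.29
  [12→12.25]: (32.34+32.04)/2 × 0.25 = 8.0475
  [12.25→12.75]: (32.04+31.42)/2 × 0.5 = 15.865
  [12.75→15.75]: (31.42+27.51)/2 × 3 = 88.395
  Sum = 419.8675 µg/mL·hr
Extrapolated tail: C_last / k_e = 27.51 / 0.056 = 491.250
AUC_0→∞ = 419.8675 + 491.250 = 911.1175 µg/mL·hr

AUC = 911 µg/mL·hr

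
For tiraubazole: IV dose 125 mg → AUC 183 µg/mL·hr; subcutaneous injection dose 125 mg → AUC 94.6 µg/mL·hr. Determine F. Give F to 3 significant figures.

F = 0.517

F = (AUC_ev / D_ev) / (AUC_iv / D_iv)
  = (94.6/125) / (183/125)
  = 0.7568 / 1.464 = 0.5169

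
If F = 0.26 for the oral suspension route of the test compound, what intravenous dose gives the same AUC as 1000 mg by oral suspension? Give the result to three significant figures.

D_iv = 260 mg

Systemic exposure from an extravascular dose = F × D_ev, so the equivalent IV dose is F × D_ev.
D_iv = F × D_ev = 0.26 × 1000 = 260 mg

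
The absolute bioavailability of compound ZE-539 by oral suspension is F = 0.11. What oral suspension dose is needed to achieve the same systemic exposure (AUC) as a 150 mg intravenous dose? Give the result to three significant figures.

D_oral = 1360 mg

For equal systemic exposure: F × D_ev = D_iv
D_ev = D_iv / F = 150 / 0.11 = 1363.64 mg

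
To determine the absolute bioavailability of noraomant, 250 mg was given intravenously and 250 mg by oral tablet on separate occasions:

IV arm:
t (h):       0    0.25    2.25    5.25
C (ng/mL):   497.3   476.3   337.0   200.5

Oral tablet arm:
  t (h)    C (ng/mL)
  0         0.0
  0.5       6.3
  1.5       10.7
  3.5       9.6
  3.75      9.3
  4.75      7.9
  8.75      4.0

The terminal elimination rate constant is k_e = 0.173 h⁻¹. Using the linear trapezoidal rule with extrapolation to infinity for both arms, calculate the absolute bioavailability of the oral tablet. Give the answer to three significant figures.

F = 0.0304

Trapezoidal AUC_0→5.25 (IV):
  [0→0.25]: (497.3+476.3)/2 × 0.25 = 121.7
  [0.25→2.25]: (476.3+337.0)/2 × 2 = 813.3
  [2.25→5.25]: (337.0+200.5)/2 × 3 = 806.25
  Sum = 1741.25 ng/mL·h
IV tail: 200.5/0.173 = 1158.960; AUC_iv,0→∞ = 1741.25 + 1158.960 = 2900.21 ng/mL·h
Trapezoidal AUC_0→8.75 (oral tablet):
  [0→0.5]: (0.0+6.3)/2 × 0.5 = 1.575
  [0.5→1.5]: (6.3+10.7)/2 × 1 = 8.5
  [1.5→3.5]: (10.7+9.6)/2 × 2 = 20.3
  [3.5→3.75]: (9.6+9.3)/2 × 0.25 = 2.3625
  [3.75→4.75]: (9.3+7.9)/2 × 1 = 8.6
  [4.75→8.75]: (7.9+4.0)/2 × 4 = 23.8
  Sum = 65.1375 ng/mL·h
oral tablet tail: 4.0/0.173 = 23.121; AUC_ev,0→∞ = 65.1375 + 23.121 = 88.2585 ng/mL·h
F = (AUC_ev/D_ev)/(AUC_iv/D_iv) = (88.2585/250)/(2900.21/250) = 0.353034/11.60084 = 0.0304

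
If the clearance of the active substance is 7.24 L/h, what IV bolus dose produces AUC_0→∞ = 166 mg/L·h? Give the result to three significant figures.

Dose = 1200 mg

Dose_iv = CL × AUC_0→∞
     = 7.24 × 166 = 1201.84 mg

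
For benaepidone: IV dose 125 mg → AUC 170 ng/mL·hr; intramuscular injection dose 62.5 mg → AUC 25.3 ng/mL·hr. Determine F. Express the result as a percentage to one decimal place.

F = 29.8%

F = (AUC_ev / D_ev) / (AUC_iv / D_iv)
  = (25.3/62.5) / (170/125)
  = 0.4048 / 1.36 = 0.2976
  = 29.76%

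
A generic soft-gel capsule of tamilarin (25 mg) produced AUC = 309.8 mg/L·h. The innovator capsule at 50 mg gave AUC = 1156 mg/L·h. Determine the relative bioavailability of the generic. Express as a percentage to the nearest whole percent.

F_rel = 54%

F_rel = (AUC_test/D_test) / (AUC_ref/D_ref)
      = (309.8/25) / (1156/50)
      = 12.392 / 23.12 = 0.5360 = 53.60%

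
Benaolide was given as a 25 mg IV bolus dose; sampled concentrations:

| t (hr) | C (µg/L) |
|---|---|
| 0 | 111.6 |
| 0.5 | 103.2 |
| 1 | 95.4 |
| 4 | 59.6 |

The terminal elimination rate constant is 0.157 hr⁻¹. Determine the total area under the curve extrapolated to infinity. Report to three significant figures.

AUC = 715 µg/L·hr

Trapezoidal AUC_0→4:
  [0→0.5]: (111.6+103.2)/2 × 0.5 = 53.7
  [0.5→1]: (103.2+95.4)/2 × 0.5 = 49.65
  [1→4]: (95.4+59.6)/2 × 3 = 232.5
  Sum = 335.85 µg/L·hr
Extrapolated tail: C_last / k_e = 59.6 / 0.157 = 379.618
AUC_0→∞ = 335.85 + 379.618 = 715.468 µg/L·hr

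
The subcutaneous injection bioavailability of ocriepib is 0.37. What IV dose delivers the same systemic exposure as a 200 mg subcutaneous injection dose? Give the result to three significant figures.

Systemic exposure from an extravascular dose = F × D_ev, so the equivalent IV dose is F × D_ev.
D_iv = F × D_ev = 0.37 × 200 = 74 mg

D_iv = 74.0 mg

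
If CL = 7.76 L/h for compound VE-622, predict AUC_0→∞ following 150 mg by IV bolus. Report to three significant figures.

AUC = 19.3 mg/L·h

AUC_0→∞ = Dose_iv / CL
        = 150 / 7.76 = 19.3299 mg/L·h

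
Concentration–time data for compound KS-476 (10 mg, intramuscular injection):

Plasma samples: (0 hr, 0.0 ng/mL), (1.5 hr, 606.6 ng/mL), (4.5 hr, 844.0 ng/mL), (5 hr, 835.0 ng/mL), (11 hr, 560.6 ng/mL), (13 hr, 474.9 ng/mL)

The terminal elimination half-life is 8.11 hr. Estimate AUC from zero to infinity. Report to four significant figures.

AUC = 13830 ng/mL·hr

Trapezoidal AUC_0→13:
  [0→1.5]: (0.0+606.6)/2 × 1.5 = 454.95
  [1.5→4.5]: (606.6+844.0)/2 × 3 = 2175.9
  [4.5→5]: (844.0+835.0)/2 × 0.5 = 419.75
  [5→11]: (835.0+560.6)/2 × 6 = 4186.8
  [11→13]: (560.6+474.9)/2 × 2 = 1035.5
  Sum = 8272.9 ng/mL·hr
k_e = ln2 / t½ = 0.693147 / 8.11 = 0.0855 hr^-1
Extrapolated tail: C_last / k_e = 474.9 / 0.0855 = 5554.386
AUC_0→∞ = 8272.9 + 5554.386 = 13827.286 ng/mL·hr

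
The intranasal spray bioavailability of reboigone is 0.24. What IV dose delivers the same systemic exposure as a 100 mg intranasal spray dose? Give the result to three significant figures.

D_iv = 24.0 mg

Systemic exposure from an extravascular dose = F × D_ev, so the equivalent IV dose is F × D_ev.
D_iv = F × D_ev = 0.24 × 100 = 24 mg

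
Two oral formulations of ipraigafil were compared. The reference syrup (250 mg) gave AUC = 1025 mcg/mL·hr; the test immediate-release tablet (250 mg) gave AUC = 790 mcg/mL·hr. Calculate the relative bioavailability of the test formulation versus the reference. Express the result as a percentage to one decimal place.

F_rel = 77.1%

F_rel = (AUC_test/D_test) / (AUC_ref/D_ref)
      = (790/250) / (1025/250)
      = 3.16 / 4.1 = 0.7707 = 77.07%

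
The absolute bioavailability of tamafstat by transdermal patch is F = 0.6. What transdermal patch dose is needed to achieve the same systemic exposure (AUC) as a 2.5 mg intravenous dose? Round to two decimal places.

For equal systemic exposure: F × D_ev = D_iv
D_ev = D_iv / F = 2.5 / 0.6 = 4.16667 mg

D_transdermal = 4.17 mg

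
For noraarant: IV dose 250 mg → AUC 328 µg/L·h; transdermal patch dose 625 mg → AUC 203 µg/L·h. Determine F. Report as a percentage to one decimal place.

F = (AUC_ev / D_ev) / (AUC_iv / D_iv)
  = (203/625) / (328/250)
  = 0.3248 / 1.312 = 0.2476
  = 24.76%

F = 24.8%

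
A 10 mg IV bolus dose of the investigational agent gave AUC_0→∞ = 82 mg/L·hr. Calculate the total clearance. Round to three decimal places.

CL = 0.122 L/hr

CL = Dose_iv / AUC_0→∞
   = 10 / 82 = 0.121951 L/hr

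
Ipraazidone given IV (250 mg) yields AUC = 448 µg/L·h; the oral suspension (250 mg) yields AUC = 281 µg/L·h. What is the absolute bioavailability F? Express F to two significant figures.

F = (AUC_ev / D_ev) / (AUC_iv / D_iv)
  = (281/250) / (448/250)
  = 1.124 / 1.792 = 0.6272

F = 0.63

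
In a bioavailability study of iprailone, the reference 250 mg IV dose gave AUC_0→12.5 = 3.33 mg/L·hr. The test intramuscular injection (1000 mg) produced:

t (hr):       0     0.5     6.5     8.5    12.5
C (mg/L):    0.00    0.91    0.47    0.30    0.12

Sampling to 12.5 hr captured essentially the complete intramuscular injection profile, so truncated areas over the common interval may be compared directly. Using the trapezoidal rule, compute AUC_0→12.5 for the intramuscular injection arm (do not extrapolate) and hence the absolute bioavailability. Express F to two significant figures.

F = 0.45

Trapezoidal AUC_0→12.5 (intramuscular injection):
  [0→0.5]: (0.00+0.91)/2 × 0.5 = 0.2275
  [0.5→6.5]: (0.91+0.47)/2 × 6 = 4.14
  [6.5→8.5]: (0.47+0.30)/2 × 2 = 0.77
  [8.5→12.5]: (0.30+0.12)/2 × 4 = 0.84
  Sum = 5.9775 mg/L·hr
F = (AUC_ev/D_ev)/(AUC_iv/D_iv) = (5.9775/1000)/(3.33/250) = 0.0059775/0.01332 = 0.4488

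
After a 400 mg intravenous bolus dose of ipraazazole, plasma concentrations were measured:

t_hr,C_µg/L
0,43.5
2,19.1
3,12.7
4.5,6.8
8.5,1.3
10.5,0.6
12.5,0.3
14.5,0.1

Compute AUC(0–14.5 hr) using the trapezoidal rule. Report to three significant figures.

Trapezoidal AUC_0→14.5:
  [0→2]: (43.5+19.1)/2 × 2 = 62.6
  [2→3]: (19.1+12.7)/2 × 1 = 15.9
  [3→4.5]: (12.7+6.8)/2 × 1.5 = 14.625
  [4.5→8.5]: (6.8+1.3)/2 × 4 = 16.2
  [8.5→10.5]: (1.3+0.6)/2 × 2 = 1.9
  [10.5→12.5]: (0.6+0.3)/2 × 2 = 0.9
  [12.5→14.5]: (0.3+0.1)/2 × 2 = 0.4
  Sum = 112.525 µg/L·hr

AUC = 113 µg/L·hr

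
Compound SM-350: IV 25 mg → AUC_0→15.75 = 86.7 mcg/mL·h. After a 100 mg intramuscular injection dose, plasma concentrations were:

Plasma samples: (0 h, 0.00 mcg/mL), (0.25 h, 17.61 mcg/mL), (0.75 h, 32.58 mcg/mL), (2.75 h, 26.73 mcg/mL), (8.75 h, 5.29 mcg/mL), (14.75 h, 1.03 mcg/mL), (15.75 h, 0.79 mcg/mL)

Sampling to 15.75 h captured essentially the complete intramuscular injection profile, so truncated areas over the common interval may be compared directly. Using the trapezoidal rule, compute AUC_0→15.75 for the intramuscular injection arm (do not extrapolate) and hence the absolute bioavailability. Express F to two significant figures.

F = 0.55

Trapezoidal AUC_0→15.75 (intramuscular injection):
  [0→0.25]: (0.00+17.61)/2 × 0.25 = 2.20125
  [0.25→0.75]: (17.61+32.58)/2 × 0.5 = 12.5475
  [0.75→2.75]: (32.58+26.73)/2 × 2 = 59.31
  [2.75→8.75]: (26.73+5.29)/2 × 6 = 96.06
  [8.75→14.75]: (5.29+1.03)/2 × 6 = 18.96
  [14.75→15.75]: (1.03+0.79)/2 × 1 = 0.91
  Sum = 189.98875 mcg/mL·h
F = (AUC_ev/D_ev)/(AUC_iv/D_iv) = (189.98875/100)/(86.7/25) = 1.8998875/3.468 = 0.5478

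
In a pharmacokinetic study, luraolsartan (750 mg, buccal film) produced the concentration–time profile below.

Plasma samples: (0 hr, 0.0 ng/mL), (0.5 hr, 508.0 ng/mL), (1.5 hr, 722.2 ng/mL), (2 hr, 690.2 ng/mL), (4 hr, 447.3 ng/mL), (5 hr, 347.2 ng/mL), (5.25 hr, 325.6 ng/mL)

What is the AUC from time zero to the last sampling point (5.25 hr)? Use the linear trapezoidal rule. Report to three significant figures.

AUC = 2710 ng/mL·hr

Trapezoidal AUC_0→5.25:
  [0→0.5]: (0.0+508.0)/2 × 0.5 = 127.0
  [0.5→1.5]: (508.0+722.2)/2 × 1 = 615.1
  [1.5→2]: (722.2+690.2)/2 × 0.5 = 353.1
  [2→4]: (690.2+447.3)/2 × 2 = 1137.5
  [4→5]: (447.3+347.2)/2 × 1 = 397.25
  [5→5.25]: (347.2+325.6)/2 × 0.25 = 84.1
  Sum = 2714.05 ng/mL·hr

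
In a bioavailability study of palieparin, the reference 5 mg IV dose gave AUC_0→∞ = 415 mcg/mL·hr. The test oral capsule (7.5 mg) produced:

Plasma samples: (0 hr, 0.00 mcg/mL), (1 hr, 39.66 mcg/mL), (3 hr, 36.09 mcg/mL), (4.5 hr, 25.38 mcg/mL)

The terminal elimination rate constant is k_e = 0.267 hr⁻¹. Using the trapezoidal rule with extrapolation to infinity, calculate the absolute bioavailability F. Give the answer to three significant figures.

Trapezoidal AUC_0→4.5 (oral capsule):
  [0→1]: (0.00+39.66)/2 × 1 = 19.83
  [1→3]: (39.66+36.09)/2 × 2 = 75.75
  [3→4.5]: (36.09+25.38)/2 × 1.5 = 46.1025
  Sum = 141.6825 mcg/mL·hr
Tail: C_last/k_e = 25.38/0.267 = 95.056
AUC_0→∞ (oral capsule) = 141.6825 + 95.056 = 236.7385 mcg/mL·hr
F = (AUC_ev/D_ev)/(AUC_iv/D_iv) = (236.7385/7.5)/(415/5) = 31.5651/83 = 0.3803

F = 0.380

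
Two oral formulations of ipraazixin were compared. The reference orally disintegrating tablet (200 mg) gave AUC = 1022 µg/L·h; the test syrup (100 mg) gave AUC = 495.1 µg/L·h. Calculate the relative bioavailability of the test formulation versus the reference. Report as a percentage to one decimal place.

F_rel = 96.9%

F_rel = (AUC_test/D_test) / (AUC_ref/D_ref)
      = (495.1/100) / (1022/200)
      = 4.951 / 5.11 = 0.9689 = 96.89%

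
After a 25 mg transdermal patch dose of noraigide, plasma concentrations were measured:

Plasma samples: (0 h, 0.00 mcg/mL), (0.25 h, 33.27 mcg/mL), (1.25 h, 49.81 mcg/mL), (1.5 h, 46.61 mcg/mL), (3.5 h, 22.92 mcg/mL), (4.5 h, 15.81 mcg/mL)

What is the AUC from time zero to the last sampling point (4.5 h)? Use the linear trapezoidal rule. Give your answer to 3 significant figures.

Trapezoidal AUC_0→4.5:
  [0→0.25]: (0.00+33.27)/2 × 0.25 = 4.15875
  [0.25→1.25]: (33.27+49.81)/2 × 1 = 41.54
  [1.25→1.5]: (49.81+46.61)/2 × 0.25 = 12.0525
  [1.5→3.5]: (46.61+22.92)/2 × 2 = 69.53
  [3.5→4.5]: (22.92+15.81)/2 × 1 = 19.365
  Sum = 146.64625 mcg/mL·h

AUC = 147 mcg/mL·h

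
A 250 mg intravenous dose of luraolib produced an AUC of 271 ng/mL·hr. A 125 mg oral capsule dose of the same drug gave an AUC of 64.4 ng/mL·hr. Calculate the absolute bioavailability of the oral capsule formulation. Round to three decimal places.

F = 0.475

F = (AUC_ev / D_ev) / (AUC_iv / D_iv)
  = (64.4/125) / (271/250)
  = 0.5152 / 1.084 = 0.4753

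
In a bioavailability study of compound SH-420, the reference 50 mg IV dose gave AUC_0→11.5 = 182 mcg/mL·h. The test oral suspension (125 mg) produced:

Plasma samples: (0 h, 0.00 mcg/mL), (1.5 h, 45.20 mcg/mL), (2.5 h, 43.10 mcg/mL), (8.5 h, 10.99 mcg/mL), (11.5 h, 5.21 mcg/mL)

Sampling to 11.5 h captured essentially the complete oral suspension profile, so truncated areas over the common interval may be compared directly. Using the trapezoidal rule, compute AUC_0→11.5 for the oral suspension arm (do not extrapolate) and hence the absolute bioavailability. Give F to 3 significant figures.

Trapezoidal AUC_0→11.5 (oral suspension):
  [0→1.5]: (0.00+45.20)/2 × 1.5 = 33.9
  [1.5→2.5]: (45.20+43.10)/2 × 1 = 44.15
  [2.5→8.5]: (43.10+10.99)/2 × 6 = 162.27
  [8.5→11.5]: (10.99+5.21)/2 × 3 = 24.3
  Sum = 264.62 mcg/mL·h
F = (AUC_ev/D_ev)/(AUC_iv/D_iv) = (264.62/125)/(182/50) = 2.11696/3.64 = 0.5816

F = 0.582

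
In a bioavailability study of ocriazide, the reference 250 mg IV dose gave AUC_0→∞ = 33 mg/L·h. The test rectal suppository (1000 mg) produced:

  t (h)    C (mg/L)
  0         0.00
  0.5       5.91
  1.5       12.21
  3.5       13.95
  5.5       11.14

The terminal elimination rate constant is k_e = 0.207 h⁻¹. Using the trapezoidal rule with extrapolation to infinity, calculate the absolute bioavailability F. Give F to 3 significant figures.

F = 0.876

Trapezoidal AUC_0→5.5 (rectal suppository):
  [0→0.5]: (0.00+5.91)/2 × 0.5 = 1.4775
  [0.5→1.5]: (5.91+12.21)/2 × 1 = 9.06
  [1.5→3.5]: (12.21+13.95)/2 × 2 = 26.16
  [3.5→5.5]: (13.95+11.14)/2 × 2 = 25.09
  Sum = 61.7875 mg/L·h
Tail: C_last/k_e = 11.14/0.207 = 53.816
AUC_0→∞ (rectal suppository) = 61.7875 + 53.816 = 115.6035 mg/L·h
F = (AUC_ev/D_ev)/(AUC_iv/D_iv) = (115.6035/1000)/(33/250) = 0.1156035/0.132 = 0.8758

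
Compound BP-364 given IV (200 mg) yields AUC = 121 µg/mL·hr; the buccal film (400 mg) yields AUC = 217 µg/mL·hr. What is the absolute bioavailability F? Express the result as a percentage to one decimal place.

F = (AUC_ev / D_ev) / (AUC_iv / D_iv)
  = (217/400) / (121/200)
  = 0.5425 / 0.605 = 0.8967
  = 89.67%

F = 89.7%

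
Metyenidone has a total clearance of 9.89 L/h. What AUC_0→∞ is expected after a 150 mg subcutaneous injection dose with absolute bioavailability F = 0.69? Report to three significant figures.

AUC = 10.5 mg/L·h

AUC_0→∞ = F × Dose / CL
        = 0.69 × 150 / 9.89 = 10.4651 mg/L·h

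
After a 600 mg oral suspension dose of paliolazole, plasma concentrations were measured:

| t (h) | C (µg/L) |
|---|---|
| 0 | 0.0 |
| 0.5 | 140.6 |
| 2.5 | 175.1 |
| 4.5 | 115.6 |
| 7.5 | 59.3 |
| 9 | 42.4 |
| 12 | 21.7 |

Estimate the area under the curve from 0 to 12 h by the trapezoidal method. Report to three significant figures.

Trapezoidal AUC_0→12:
  [0→0.5]: (0.0+140.6)/2 × 0.5 = 35.15
  [0.5→2.5]: (140.6+175.1)/2 × 2 = 315.7
  [2.5→4.5]: (175.1+115.6)/2 × 2 = 290.7
  [4.5→7.5]: (115.6+59.3)/2 × 3 = 262.35
  [7.5→9]: (59.3+42.4)/2 × 1.5 = 76.275
  [9→12]: (42.4+21.7)/2 × 3 = 96.15
  Sum = 1076.325 µg/L·h

AUC = 1080 µg/L·h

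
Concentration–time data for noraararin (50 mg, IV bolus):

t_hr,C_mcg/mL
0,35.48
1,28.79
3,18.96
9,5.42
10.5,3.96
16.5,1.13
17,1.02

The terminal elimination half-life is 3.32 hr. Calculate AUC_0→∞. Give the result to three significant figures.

Trapezoidal AUC_0→17:
  [0→1]: (35.48+28.79)/2 × 1 = 32.135
  [1→3]: (28.79+18.96)/2 × 2 = 47.75
  [3→9]: (18.96+5.42)/2 × 6 = 73.14
  [9→10.5]: (5.42+3.96)/2 × 1.5 = 7.035
  [10.5→16.5]: (3.96+1.13)/2 × 6 = 15.27
  [16.5→17]: (1.13+1.02)/2 × 0.5 = 0.5375
  Sum = 175.8675 mcg/mL·hr
k_e = ln2 / t½ = 0.693147 / 3.32 = 0.2088 hr^-1
Extrapolated tail: C_last / k_e = 1.02 / 0.2088 = 4.885
AUC_0→∞ = 175.8675 + 4.885 = 180.7525 mcg/mL·hr

AUC = 181 mcg/mL·hr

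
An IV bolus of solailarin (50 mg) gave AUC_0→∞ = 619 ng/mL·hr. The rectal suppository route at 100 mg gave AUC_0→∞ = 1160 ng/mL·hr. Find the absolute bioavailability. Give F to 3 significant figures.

F = 0.937

F = (AUC_ev / D_ev) / (AUC_iv / D_iv)
  = (1160/100) / (619/50)
  = 11.6 / 12.38 = 0.9370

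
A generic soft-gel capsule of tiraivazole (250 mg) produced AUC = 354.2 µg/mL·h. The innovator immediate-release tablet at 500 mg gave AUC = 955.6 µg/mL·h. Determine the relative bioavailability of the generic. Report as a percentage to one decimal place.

F_rel = 74.1%

F_rel = (AUC_test/D_test) / (AUC_ref/D_ref)
      = (354.2/250) / (955.6/500)
      = 1.4168 / 1.9112 = 0.7413 = 74.13%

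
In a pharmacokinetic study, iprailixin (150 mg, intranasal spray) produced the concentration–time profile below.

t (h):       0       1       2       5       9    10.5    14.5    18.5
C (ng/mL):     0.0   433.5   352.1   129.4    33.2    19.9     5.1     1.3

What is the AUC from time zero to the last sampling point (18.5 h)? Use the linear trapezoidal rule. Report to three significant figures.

AUC = 1760 ng/mL·h

Trapezoidal AUC_0→18.5:
  [0→1]: (0.0+433.5)/2 × 1 = 216.75
  [1→2]: (433.5+352.1)/2 × 1 = 392.8
  [2→5]: (352.1+129.4)/2 × 3 = 722.25
  [5→9]: (129.4+33.2)/2 × 4 = 325.2
  [9→10.5]: (33.2+19.9)/2 × 1.5 = 39.825
  [10.5→14.5]: (19.9+5.1)/2 × 4 = 50.0
  [14.5→18.5]: (5.1+1.3)/2 × 4 = 12.8
  Sum = 1759.625 ng/mL·h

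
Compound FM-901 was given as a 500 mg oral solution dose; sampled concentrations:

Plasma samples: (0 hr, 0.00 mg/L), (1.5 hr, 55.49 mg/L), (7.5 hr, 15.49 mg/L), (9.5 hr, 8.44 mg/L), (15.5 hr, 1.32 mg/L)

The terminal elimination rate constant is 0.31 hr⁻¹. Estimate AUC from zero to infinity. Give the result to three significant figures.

AUC = 312 mg/L·hr

Trapezoidal AUC_0→15.5:
  [0→1.5]: (0.00+55.49)/2 × 1.5 = 41.6175
  [1.5→7.5]: (55.49+15.49)/2 × 6 = 212.94
  [7.5→9.5]: (15.49+8.44)/2 × 2 = 23.93
  [9.5→15.5]: (8.44+1.32)/2 × 6 = 29.28
  Sum = 307.7675 mg/L·hr
Extrapolated tail: C_last / k_e = 1.32 / 0.31 = 4.258
AUC_0→∞ = 307.7675 + 4.258 = 312.0255 mg/L·hr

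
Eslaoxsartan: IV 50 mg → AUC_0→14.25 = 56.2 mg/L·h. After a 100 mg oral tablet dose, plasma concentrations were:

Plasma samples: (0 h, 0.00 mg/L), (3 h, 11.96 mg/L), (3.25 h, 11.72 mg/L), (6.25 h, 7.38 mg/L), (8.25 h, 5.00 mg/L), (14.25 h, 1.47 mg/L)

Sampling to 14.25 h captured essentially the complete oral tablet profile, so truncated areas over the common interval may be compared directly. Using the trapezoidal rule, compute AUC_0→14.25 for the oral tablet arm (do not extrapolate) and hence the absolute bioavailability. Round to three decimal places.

F = 0.724

Trapezoidal AUC_0→14.25 (oral tablet):
  [0→3]: (0.00+11.96)/2 × 3 = 17.94
  [3→3.25]: (11.96+11.72)/2 × 0.25 = 2.96
  [3.25→6.25]: (11.72+7.38)/2 × 3 = 28.65
  [6.25→8.25]: (7.38+5.00)/2 × 2 = 12.38
  [8.25→14.25]: (5.00+1.47)/2 × 6 = 19.41
  Sum = 81.34 mg/L·h
F = (AUC_ev/D_ev)/(AUC_iv/D_iv) = (81.34/100)/(56.2/50) = 0.8134/1.124 = 0.7237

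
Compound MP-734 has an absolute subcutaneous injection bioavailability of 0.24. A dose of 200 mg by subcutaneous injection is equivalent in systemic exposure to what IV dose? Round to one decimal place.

D_iv = 48.0 mg

Systemic exposure from an extravascular dose = F × D_ev, so the equivalent IV dose is F × D_ev.
D_iv = F × D_ev = 0.24 × 200 = 48 mg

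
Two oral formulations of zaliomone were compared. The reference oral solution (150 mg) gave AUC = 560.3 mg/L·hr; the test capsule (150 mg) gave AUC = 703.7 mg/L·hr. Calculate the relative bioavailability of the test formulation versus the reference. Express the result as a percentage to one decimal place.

F_rel = 125.6%

F_rel = (AUC_test/D_test) / (AUC_ref/D_ref)
      = (703.7/150) / (560.3/150)
      = 4.69133 / 3.73533 = 1.2559 = 125.59%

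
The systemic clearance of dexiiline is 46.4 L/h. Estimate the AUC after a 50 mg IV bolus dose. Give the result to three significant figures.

AUC = 1.08 mg/L·h

AUC_0→∞ = Dose_iv / CL
        = 50 / 46.4 = 1.07759 mg/L·h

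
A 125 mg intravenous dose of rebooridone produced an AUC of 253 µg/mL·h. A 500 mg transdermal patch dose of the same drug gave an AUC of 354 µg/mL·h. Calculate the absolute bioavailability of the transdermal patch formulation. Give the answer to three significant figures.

F = (AUC_ev / D_ev) / (AUC_iv / D_iv)
  = (354/500) / (253/125)
  = 0.708 / 2.024 = 0.3498

F = 0.350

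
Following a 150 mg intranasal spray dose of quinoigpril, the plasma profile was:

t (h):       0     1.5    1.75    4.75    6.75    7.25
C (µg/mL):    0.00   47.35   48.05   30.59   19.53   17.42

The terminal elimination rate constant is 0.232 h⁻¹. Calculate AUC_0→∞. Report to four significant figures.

Trapezoidal AUC_0→7.25:
  [0→1.5]: (0.00+47.35)/2 × 1.5 = 35.5125
  [1.5→1.75]: (47.35+48.05)/2 × 0.25 = 11.925
  [1.75→4.75]: (48.05+30.59)/2 × 3 = 117.96
  [4.75→6.75]: (30.59+19.53)/2 × 2 = 50.12
  [6.75→7.25]: (19.53+17.42)/2 × 0.5 = 9.2375
  Sum = 224.755 µg/mL·h
Extrapolated tail: C_last / k_e = 17.42 / 0.232 = 75.086
AUC_0→∞ = 224.755 + 75.086 = 299.841 µg/mL·h

AUC = 299.8 µg/mL·h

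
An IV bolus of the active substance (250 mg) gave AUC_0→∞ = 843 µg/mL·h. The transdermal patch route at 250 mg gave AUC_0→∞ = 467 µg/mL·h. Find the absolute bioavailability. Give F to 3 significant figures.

F = 0.554

F = (AUC_ev / D_ev) / (AUC_iv / D_iv)
  = (467/250) / (843/250)
  = 1.868 / 3.372 = 0.5540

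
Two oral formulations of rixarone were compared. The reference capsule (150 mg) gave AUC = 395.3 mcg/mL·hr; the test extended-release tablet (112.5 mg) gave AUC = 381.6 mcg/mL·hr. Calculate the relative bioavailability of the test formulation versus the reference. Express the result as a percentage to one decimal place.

F_rel = (AUC_test/D_test) / (AUC_ref/D_ref)
      = (381.6/112.5) / (395.3/150)
      = 3.392 / 2.63533 = 1.2871 = 128.71%

F_rel = 128.7%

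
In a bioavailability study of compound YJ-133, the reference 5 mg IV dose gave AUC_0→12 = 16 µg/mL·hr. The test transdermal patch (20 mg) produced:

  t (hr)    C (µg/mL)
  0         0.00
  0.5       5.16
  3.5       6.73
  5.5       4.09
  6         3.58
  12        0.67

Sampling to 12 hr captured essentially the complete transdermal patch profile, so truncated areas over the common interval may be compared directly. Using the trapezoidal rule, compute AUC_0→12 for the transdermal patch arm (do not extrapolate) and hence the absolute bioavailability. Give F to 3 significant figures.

Trapezoidal AUC_0→12 (transdermal patch):
  [0→0.5]: (0.00+5.16)/2 × 0.5 = 1.29
  [0.5→3.5]: (5.16+6.73)/2 × 3 = 17.835
  [3.5→5.5]: (6.73+4.09)/2 × 2 = 10.82
  [5.5→6]: (4.09+3.58)/2 × 0.5 = 1.9175
  [6→12]: (3.58+0.67)/2 × 6 = 12.75
  Sum = 44.6125 µg/mL·hr
F = (AUC_ev/D_ev)/(AUC_iv/D_iv) = (44.6125/20)/(16/5) = 2.230625/3.2 = 0.6971

F = 0.697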